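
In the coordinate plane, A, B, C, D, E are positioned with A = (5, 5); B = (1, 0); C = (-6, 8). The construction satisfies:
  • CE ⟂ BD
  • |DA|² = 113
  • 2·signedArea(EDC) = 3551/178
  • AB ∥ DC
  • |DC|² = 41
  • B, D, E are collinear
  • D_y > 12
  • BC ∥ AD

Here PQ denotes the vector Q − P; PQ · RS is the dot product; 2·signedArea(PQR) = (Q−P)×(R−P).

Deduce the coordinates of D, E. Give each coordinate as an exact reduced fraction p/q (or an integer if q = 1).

D = (-2, 13)
E = (-197/178, 1625/178)

1. D_x = -2  [AB ∥ DC ∩ BC ∥ AD]
2. D_y = 13  [AB ∥ DC ∩ BC ∥ AD]
   → D = (-2, 13)
3. E_x = -197/178  [B, D, E are collinear ∩ CE ⟂ BD]
4. E_y = 1625/178  [B, D, E are collinear ∩ CE ⟂ BD]
   → E = (-197/178, 1625/178)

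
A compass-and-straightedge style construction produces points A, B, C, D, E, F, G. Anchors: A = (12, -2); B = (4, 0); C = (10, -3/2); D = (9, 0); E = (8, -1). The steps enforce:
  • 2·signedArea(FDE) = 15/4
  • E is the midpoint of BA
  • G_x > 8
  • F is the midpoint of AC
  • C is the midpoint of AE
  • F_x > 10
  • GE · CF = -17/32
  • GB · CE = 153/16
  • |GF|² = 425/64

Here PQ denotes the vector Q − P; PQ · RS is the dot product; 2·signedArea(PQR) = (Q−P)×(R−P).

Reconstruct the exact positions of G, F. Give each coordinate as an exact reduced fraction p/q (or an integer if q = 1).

F = (11, -7/4)
G = (17/2, -9/8)

1. F_x = 11  [F is the midpoint of AC]
2. F_y = -7/4  [F is the midpoint of AC]
   → F = (11, -7/4)
3. G_x = 17/2  [line -1·x + 1/4·y + 281/32 = 0 ∩ |GF|² = 425/64]
4. G_y = -9/8  [line -1·x + 1/4·y + 281/32 = 0 ∩ |GF|² = 425/64]
   → G = (17/2, -9/8)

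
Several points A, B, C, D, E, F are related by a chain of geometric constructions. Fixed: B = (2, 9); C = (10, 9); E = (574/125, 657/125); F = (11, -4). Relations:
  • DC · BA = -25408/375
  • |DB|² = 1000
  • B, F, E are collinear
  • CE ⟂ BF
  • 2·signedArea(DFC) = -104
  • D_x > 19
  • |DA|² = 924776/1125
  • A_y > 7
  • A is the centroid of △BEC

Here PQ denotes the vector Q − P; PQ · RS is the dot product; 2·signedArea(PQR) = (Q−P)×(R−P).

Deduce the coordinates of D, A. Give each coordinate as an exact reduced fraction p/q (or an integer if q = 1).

A = (2074/375, 969/125)
D = (20, -17)

1. D_x = 20  [line -13·x + -1·y + 243 = 0 ∩ |DB|² = 1000]
2. D_y = -17  [line -13·x + -1·y + 243 = 0 ∩ |DB|² = 1000]
   → D = (20, -17)
3. A_x = 2074/375  [DC · BA = -25408/375 ∩ A is the centroid of △BEC]
4. A_y = 969/125  [DC · BA = -25408/375 ∩ A is the centroid of △BEC]
   → A = (2074/375, 969/125)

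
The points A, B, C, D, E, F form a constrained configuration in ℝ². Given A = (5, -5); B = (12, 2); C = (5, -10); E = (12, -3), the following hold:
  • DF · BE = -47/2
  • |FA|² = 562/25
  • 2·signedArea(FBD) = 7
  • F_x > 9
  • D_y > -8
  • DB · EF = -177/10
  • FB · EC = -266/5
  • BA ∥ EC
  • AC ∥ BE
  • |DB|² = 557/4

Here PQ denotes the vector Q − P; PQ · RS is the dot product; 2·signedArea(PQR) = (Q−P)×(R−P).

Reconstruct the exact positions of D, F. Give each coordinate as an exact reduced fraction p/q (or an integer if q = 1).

1. F_x = 46/5  [line 7·x + 7·y + -224/5 = 0 ∩ |FA|² = 562/25]
2. F_y = -14/5  [line 7·x + 7·y + -224/5 = 0 ∩ |FA|² = 562/25]
   → F = (46/5, -14/5)
3. D_x = 5  [DB · EF = -177/10 ∩ DF · BE = -47/2]
4. D_y = -15/2  [DB · EF = -177/10 ∩ DF · BE = -47/2]
   → D = (5, -15/2)

D = (5, -15/2)
F = (46/5, -14/5)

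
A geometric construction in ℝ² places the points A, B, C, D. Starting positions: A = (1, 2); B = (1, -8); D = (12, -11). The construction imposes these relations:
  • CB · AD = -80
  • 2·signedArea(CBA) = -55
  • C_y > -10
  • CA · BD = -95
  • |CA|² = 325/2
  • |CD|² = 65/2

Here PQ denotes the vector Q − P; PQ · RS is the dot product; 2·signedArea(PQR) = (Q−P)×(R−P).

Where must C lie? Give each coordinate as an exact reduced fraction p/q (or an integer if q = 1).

1. C_x = 13/2  [CA · BD = -95 ∩ 2·signedArea(CBA) = -55]
2. C_y = -19/2  [CA · BD = -95 ∩ 2·signedArea(CBA) = -55]
   → C = (13/2, -19/2)

C = (13/2, -19/2)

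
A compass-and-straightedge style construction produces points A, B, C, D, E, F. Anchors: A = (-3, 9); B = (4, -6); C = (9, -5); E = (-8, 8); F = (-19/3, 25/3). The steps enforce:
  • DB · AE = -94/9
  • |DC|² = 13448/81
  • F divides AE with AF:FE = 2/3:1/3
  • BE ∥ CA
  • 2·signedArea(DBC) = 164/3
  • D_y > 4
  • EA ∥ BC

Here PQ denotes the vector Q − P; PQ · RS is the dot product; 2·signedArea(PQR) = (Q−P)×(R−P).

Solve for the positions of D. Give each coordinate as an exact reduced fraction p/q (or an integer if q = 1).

D = (-1/9, 37/9)

1. D_x = -1/9  [DB · AE = -94/9 ∩ 2·signedArea(DBC) = 164/3]
2. D_y = 37/9  [DB · AE = -94/9 ∩ 2·signedArea(DBC) = 164/3]
   → D = (-1/9, 37/9)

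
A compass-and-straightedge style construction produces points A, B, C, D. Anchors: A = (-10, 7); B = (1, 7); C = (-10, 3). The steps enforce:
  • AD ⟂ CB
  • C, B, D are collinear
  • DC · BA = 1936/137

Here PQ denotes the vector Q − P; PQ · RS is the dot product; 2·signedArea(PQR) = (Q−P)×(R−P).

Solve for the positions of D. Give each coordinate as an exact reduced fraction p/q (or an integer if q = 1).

1. D_x = -1194/137  [C, B, D are collinear ∩ AD ⟂ CB]
2. D_y = 475/137  [C, B, D are collinear ∩ AD ⟂ CB]
   → D = (-1194/137, 475/137)

D = (-1194/137, 475/137)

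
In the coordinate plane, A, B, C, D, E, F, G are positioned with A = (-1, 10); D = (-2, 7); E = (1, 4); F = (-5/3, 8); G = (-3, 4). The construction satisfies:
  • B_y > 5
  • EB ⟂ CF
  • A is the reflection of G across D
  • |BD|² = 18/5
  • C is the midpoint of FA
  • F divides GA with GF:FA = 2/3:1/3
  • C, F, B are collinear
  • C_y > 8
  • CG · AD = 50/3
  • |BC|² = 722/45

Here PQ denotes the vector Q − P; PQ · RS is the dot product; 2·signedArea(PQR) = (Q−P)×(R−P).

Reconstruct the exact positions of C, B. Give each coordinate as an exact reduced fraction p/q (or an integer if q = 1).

1. C_x = -4/3  [C is the midpoint of FA]
2. C_y = 9  [C is the midpoint of FA]
   → C = (-4/3, 9)
3. B_x = -13/5  [C, F, B are collinear ∩ EB ⟂ CF]
4. B_y = 26/5  [C, F, B are collinear ∩ EB ⟂ CF]
   → B = (-13/5, 26/5)

B = (-13/5, 26/5)
C = (-4/3, 9)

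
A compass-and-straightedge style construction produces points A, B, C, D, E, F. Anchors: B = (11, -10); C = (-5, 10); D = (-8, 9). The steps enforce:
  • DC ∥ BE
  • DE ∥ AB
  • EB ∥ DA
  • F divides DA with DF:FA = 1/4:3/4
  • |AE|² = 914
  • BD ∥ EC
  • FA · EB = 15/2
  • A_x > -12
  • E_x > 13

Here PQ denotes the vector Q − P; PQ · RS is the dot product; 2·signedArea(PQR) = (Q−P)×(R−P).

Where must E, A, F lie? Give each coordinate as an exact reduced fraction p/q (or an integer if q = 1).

1. E_x = 14  [BD ∥ EC ∩ DC ∥ BE]
2. E_y = -9  [BD ∥ EC ∩ DC ∥ BE]
   → E = (14, -9)
3. A_x = -11  [DE ∥ AB ∩ EB ∥ DA]
4. A_y = 8  [DE ∥ AB ∩ EB ∥ DA]
   → A = (-11, 8)
5. F_x = -35/4  [F divides DA with DF:FA = 1/4:3/4]
6. F_y = 35/4  [F divides DA with DF:FA = 1/4:3/4]
   → F = (-35/4, 35/4)

A = (-11, 8)
E = (14, -9)
F = (-35/4, 35/4)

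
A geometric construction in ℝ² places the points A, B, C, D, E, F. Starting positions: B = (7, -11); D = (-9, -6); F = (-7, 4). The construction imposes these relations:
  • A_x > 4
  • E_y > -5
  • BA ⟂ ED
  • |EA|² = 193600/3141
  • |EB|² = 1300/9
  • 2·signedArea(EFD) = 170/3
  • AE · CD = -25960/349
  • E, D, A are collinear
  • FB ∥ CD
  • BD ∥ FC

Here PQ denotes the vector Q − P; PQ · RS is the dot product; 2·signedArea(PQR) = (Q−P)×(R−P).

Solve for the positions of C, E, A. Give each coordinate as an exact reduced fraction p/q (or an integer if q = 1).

A = (1593/349, -779/349)
C = (-23, 9)
E = (-3, -13/3)

1. C_x = -23  [FB ∥ CD ∩ BD ∥ FC]
2. C_y = 9  [FB ∥ CD ∩ BD ∥ FC]
   → C = (-23, 9)
3. E_x = -3  [line 10·x + -2·y + 64/3 = 0 ∩ |EB|² = 1300/9]
4. E_y = -13/3  [line 10·x + -2·y + 64/3 = 0 ∩ |EB|² = 1300/9]
   → E = (-3, -13/3)
5. A_x = 1593/349  [E, D, A are collinear ∩ BA ⟂ ED]
6. A_y = -779/349  [E, D, A are collinear ∩ BA ⟂ ED]
   → A = (1593/349, -779/349)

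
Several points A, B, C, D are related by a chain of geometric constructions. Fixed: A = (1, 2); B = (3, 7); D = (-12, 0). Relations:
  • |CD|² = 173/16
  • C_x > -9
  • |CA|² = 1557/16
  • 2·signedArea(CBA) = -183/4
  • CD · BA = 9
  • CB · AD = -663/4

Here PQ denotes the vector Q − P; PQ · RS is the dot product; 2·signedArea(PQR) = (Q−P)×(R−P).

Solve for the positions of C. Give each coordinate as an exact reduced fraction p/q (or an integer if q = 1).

1. C_x = -35/4  [2·signedArea(CBA) = -183/4 ∩ CB · AD = -663/4]
2. C_y = 1/2  [2·signedArea(CBA) = -183/4 ∩ CB · AD = -663/4]
   → C = (-35/4, 1/2)

C = (-35/4, 1/2)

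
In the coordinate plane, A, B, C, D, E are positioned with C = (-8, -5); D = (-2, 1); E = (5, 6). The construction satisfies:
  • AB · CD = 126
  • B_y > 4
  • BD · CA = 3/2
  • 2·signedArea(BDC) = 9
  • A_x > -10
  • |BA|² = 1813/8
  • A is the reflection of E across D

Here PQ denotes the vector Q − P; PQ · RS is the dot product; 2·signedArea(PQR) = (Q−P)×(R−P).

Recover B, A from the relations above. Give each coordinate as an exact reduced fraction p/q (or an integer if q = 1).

A = (-9, -4)
B = (13/4, 19/4)

1. A_x = -9  [A is the reflection of E across D]
2. A_y = -4  [A is the reflection of E across D]
   → A = (-9, -4)
3. B_x = 13/4  [2·signedArea(BDC) = 9 ∩ AB · CD = 126]
4. B_y = 19/4  [2·signedArea(BDC) = 9 ∩ AB · CD = 126]
   → B = (13/4, 19/4)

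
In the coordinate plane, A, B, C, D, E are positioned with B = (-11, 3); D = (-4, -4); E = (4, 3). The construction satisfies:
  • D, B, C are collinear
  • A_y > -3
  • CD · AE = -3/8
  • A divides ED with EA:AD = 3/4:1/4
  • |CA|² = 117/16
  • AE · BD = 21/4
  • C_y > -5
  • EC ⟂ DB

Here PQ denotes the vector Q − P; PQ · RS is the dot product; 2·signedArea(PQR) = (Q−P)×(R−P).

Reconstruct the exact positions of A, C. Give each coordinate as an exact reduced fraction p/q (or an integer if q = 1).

1. A_x = -2  [A divides ED with EA:AD = 3/4:1/4]
2. A_y = -9/4  [A divides ED with EA:AD = 3/4:1/4]
   → A = (-2, -9/4)
3. C_x = -7/2  [D, B, C are collinear ∩ EC ⟂ DB]
4. C_y = -9/2  [D, B, C are collinear ∩ EC ⟂ DB]
   → C = (-7/2, -9/2)

A = (-2, -9/4)
C = (-7/2, -9/2)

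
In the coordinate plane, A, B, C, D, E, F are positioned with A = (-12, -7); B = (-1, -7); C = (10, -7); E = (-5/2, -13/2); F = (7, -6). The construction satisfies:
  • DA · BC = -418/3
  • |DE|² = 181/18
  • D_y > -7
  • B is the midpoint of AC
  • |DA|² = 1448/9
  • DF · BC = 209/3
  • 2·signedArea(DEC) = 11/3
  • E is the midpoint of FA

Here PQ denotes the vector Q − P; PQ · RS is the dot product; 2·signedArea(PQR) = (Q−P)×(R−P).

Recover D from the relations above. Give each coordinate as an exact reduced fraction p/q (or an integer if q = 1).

1. D_x = 2/3  [DA · BC = -418/3 ∩ 2·signedArea(DEC) = 11/3]
2. D_y = -19/3  [DA · BC = -418/3 ∩ 2·signedArea(DEC) = 11/3]
   → D = (2/3, -19/3)

D = (2/3, -19/3)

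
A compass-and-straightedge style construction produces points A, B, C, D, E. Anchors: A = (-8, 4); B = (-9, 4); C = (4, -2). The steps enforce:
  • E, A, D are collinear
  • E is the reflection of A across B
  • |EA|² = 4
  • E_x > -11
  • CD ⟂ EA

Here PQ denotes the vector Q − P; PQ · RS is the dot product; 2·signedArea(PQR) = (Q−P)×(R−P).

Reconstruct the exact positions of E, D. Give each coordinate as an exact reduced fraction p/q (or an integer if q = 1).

D = (4, 4)
E = (-10, 4)

1. E_x = -10  [E is the reflection of A across B]
2. E_y = 4  [E is the reflection of A across B]
   → E = (-10, 4)
3. D_x = 4  [E, A, D are collinear ∩ CD ⟂ EA]
4. D_y = 4  [E, A, D are collinear ∩ CD ⟂ EA]
   → D = (4, 4)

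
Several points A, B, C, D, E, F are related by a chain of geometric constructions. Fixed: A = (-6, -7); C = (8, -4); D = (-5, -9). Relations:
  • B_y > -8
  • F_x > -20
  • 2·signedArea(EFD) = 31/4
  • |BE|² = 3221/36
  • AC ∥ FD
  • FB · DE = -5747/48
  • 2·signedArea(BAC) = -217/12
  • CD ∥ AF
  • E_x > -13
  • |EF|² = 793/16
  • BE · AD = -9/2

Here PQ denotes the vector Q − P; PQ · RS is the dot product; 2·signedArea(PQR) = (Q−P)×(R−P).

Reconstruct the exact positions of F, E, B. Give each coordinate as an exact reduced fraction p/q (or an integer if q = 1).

1. F_x = -19  [AC ∥ FD ∩ CD ∥ AF]
2. F_y = -12  [AC ∥ FD ∩ CD ∥ AF]
   → F = (-19, -12)
3. E_x = -49/4  [line -3·x + 14·y + 413/4 = 0 ∩ |EF|² = 793/16]
4. E_y = -10  [line -3·x + 14·y + 413/4 = 0 ∩ |EF|² = 793/16]
   → E = (-49/4, -10)
5. B_x = -37/12  [BE · AD = -9/2 ∩ FB · DE = -5747/48]
6. B_y = -23/3  [BE · AD = -9/2 ∩ FB · DE = -5747/48]
   → B = (-37/12, -23/3)

B = (-37/12, -23/3)
E = (-49/4, -10)
F = (-19, -12)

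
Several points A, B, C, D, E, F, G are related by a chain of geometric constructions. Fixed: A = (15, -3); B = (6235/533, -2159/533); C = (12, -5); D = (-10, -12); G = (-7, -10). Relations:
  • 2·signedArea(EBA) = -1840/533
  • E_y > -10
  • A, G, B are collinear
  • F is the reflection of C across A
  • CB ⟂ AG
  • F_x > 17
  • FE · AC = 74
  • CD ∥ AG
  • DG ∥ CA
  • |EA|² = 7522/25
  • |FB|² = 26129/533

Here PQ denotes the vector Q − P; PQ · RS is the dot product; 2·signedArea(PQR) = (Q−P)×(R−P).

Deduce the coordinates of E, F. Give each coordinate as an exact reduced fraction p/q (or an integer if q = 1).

1. F_x = 18  [F is the reflection of C across A]
2. F_y = -1  [F is the reflection of C across A]
   → F = (18, -1)
3. E_x = -6/5  [2·signedArea(EBA) = -1840/533 ∩ FE · AC = 74]
4. E_y = -46/5  [2·signedArea(EBA) = -1840/533 ∩ FE · AC = 74]
   → E = (-6/5, -46/5)

E = (-6/5, -46/5)
F = (18, -1)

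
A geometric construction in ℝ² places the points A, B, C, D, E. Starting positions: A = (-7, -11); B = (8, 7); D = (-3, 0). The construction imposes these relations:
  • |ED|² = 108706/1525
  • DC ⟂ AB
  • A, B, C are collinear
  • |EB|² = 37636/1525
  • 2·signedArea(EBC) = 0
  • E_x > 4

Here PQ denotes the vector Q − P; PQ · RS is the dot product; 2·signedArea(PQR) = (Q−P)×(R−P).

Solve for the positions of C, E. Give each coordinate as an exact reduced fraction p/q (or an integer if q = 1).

1. C_x = 3/61  [A, B, C are collinear ∩ DC ⟂ AB]
2. C_y = -155/61  [A, B, C are collinear ∩ DC ⟂ AB]
   → C = (3/61, -155/61)
3. E_x = 294/61  [line 582/61·x + -485/61·y + -1261/61 = 0 ∩ |ED|² = 108706/1525]
4. E_y = 971/305  [line 582/61·x + -485/61·y + -1261/61 = 0 ∩ |ED|² = 108706/1525]
   → E = (294/61, 971/305)

C = (3/61, -155/61)
E = (294/61, 971/305)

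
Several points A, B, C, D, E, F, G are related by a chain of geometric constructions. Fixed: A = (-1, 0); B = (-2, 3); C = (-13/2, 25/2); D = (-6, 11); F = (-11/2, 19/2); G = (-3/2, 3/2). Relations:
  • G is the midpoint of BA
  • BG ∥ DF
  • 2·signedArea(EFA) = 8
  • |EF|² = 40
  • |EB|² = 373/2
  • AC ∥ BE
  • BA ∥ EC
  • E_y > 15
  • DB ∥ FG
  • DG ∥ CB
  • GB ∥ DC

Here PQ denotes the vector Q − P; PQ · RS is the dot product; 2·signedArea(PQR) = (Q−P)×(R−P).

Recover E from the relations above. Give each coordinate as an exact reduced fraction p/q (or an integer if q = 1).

1. E_x = -15/2  [BA ∥ EC ∩ AC ∥ BE]
2. E_y = 31/2  [BA ∥ EC ∩ AC ∥ BE]
   → E = (-15/2, 31/2)

E = (-15/2, 31/2)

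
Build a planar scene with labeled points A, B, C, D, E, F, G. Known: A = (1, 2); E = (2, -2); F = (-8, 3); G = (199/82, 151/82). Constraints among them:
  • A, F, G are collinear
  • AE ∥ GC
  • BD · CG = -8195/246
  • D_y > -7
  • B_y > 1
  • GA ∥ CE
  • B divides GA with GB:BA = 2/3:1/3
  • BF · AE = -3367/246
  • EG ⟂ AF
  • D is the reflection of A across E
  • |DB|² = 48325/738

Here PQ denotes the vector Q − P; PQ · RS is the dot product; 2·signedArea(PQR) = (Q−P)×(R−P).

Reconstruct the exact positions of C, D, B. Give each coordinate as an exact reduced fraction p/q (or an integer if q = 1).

1. C_x = 281/82  [GA ∥ CE ∩ AE ∥ GC]
2. C_y = -177/82  [GA ∥ CE ∩ AE ∥ GC]
   → C = (281/82, -177/82)
3. D_x = 3  [D is the reflection of A across E]
4. D_y = -6  [D is the reflection of A across E]
   → D = (3, -6)
5. B_x = 121/82  [B divides GA with GB:BA = 2/3:1/3]
6. B_y = 479/246  [B divides GA with GB:BA = 2/3:1/3]
   → B = (121/82, 479/246)

B = (121/82, 479/246)
C = (281/82, -177/82)
D = (3, -6)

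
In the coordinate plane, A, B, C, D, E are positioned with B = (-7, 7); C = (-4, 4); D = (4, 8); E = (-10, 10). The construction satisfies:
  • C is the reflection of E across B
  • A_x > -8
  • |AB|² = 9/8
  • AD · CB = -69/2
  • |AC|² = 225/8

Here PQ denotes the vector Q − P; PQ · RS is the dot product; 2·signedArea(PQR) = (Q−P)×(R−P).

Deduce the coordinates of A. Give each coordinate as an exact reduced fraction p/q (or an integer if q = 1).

1. A_x = -31/4  [line 3·x + -3·y + 93/2 = 0 ∩ |AB|² = 9/8]
2. A_y = 31/4  [line 3·x + -3·y + 93/2 = 0 ∩ |AB|² = 9/8]
   → A = (-31/4, 31/4)

A = (-31/4, 31/4)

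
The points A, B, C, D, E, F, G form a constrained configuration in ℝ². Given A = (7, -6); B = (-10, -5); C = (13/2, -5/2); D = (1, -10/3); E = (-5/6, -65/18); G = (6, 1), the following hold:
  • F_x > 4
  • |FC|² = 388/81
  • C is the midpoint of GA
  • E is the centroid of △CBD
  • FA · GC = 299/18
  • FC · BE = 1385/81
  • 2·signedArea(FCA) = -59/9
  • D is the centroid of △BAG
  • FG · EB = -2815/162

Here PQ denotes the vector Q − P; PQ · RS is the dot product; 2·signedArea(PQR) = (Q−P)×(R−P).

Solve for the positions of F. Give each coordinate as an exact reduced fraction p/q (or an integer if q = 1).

1. F_x = 9/2  [FA · GC = 299/18 ∩ 2·signedArea(FCA) = -59/9]
2. F_y = -29/18  [FA · GC = 299/18 ∩ 2·signedArea(FCA) = -59/9]
   → F = (9/2, -29/18)

F = (9/2, -29/18)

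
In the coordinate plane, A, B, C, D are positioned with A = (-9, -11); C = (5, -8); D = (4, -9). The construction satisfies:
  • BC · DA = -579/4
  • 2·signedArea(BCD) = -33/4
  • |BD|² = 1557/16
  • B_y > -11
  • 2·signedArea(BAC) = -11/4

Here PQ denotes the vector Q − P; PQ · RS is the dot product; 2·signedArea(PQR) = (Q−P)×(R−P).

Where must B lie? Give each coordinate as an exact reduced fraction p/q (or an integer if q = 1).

B = (-23/4, -21/2)

1. B_x = -23/4  [2·signedArea(BAC) = -11/4 ∩ 2·signedArea(BCD) = -33/4]
2. B_y = -21/2  [2·signedArea(BAC) = -11/4 ∩ 2·signedArea(BCD) = -33/4]
   → B = (-23/4, -21/2)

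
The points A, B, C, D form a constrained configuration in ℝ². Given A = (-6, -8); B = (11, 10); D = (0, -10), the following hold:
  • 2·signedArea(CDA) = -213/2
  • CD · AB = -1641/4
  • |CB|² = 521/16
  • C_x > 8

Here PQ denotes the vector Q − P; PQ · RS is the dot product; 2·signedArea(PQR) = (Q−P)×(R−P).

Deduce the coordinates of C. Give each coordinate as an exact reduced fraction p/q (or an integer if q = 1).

1. C_x = 33/4  [CD · AB = -1641/4 ∩ 2·signedArea(CDA) = -213/2]
2. C_y = 5  [CD · AB = -1641/4 ∩ 2·signedArea(CDA) = -213/2]
   → C = (33/4, 5)

C = (33/4, 5)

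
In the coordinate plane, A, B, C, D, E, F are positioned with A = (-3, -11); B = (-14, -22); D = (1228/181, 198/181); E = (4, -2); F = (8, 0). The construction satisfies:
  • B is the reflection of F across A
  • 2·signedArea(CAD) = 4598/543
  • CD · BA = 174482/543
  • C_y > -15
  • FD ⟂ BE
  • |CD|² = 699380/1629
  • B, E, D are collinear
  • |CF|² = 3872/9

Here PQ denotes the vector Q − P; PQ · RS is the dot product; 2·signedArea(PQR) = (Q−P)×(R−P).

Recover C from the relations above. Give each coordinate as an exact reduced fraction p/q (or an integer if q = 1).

C = (-20/3, -44/3)

1. C_x = -20/3  [2·signedArea(CAD) = 4598/543 ∩ CD · BA = 174482/543]
2. C_y = -44/3  [2·signedArea(CAD) = 4598/543 ∩ CD · BA = 174482/543]
   → C = (-20/3, -44/3)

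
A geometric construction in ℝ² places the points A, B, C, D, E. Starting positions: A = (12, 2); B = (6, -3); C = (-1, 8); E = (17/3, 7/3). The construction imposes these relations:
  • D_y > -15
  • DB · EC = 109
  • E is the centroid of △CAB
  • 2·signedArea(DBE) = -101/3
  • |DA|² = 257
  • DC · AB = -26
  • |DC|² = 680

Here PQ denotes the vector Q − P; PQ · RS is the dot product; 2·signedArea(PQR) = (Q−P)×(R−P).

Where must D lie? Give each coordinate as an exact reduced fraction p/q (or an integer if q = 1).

1. D_x = 13  [DC · AB = -26 ∩ DB · EC = 109]
2. D_y = -14  [DC · AB = -26 ∩ DB · EC = 109]
   → D = (13, -14)

D = (13, -14)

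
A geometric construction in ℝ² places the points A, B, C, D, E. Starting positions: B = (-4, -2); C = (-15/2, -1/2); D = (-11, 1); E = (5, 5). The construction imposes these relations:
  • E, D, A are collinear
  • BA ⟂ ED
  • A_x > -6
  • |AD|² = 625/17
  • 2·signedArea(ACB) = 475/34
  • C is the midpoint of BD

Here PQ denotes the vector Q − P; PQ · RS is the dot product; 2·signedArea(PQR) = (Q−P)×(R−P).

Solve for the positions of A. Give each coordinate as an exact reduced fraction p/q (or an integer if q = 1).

1. A_x = -87/17  [E, D, A are collinear ∩ BA ⟂ ED]
2. A_y = 42/17  [E, D, A are collinear ∩ BA ⟂ ED]
   → A = (-87/17, 42/17)

A = (-87/17, 42/17)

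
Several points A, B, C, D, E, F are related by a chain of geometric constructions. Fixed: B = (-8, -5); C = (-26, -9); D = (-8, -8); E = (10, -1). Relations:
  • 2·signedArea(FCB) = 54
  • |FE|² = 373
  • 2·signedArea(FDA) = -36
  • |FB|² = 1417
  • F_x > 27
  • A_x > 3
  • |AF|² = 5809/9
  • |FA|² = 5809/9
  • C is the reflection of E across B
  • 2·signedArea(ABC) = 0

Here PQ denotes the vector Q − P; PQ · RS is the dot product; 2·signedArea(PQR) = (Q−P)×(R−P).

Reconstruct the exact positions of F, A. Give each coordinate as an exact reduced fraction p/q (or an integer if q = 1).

A = (4, -7/3)
F = (28, 6)

1. F_x = 28  [line -4·x + 18·y + 4 = 0 ∩ |FE|² = 373]
2. F_y = 6  [line -4·x + 18·y + 4 = 0 ∩ |FE|² = 373]
   → F = (28, 6)
3. A_x = 4  [2·signedArea(FDA) = -36 ∩ 2·signedArea(ABC) = 0]
4. A_y = -7/3  [2·signedArea(FDA) = -36 ∩ 2·signedArea(ABC) = 0]
   → A = (4, -7/3)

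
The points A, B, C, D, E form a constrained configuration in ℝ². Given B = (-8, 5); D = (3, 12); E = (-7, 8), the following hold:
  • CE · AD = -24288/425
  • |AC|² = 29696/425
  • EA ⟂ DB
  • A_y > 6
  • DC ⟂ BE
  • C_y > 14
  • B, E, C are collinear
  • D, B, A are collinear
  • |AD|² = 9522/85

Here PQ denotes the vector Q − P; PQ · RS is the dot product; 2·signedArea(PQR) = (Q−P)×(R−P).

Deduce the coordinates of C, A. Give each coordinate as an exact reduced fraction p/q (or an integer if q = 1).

A = (-504/85, 537/85)
C = (-24/5, 73/5)

1. C_x = -24/5  [B, E, C are collinear ∩ DC ⟂ BE]
2. C_y = 73/5  [B, E, C are collinear ∩ DC ⟂ BE]
   → C = (-24/5, 73/5)
3. A_x = -504/85  [D, B, A are collinear ∩ EA ⟂ DB]
4. A_y = 537/85  [D, B, A are collinear ∩ EA ⟂ DB]
   → A = (-504/85, 537/85)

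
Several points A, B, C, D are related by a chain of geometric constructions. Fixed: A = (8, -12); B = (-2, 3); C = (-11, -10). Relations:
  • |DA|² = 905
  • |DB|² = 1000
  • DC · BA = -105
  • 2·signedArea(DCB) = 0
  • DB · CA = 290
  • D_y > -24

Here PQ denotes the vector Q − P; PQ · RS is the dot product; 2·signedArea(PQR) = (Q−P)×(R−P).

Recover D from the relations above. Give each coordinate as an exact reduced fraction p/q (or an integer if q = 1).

1. D_x = -20  [2·signedArea(DCB) = 0 ∩ DC · BA = -105]
2. D_y = -23  [2·signedArea(DCB) = 0 ∩ DC · BA = -105]
   → D = (-20, -23)

D = (-20, -23)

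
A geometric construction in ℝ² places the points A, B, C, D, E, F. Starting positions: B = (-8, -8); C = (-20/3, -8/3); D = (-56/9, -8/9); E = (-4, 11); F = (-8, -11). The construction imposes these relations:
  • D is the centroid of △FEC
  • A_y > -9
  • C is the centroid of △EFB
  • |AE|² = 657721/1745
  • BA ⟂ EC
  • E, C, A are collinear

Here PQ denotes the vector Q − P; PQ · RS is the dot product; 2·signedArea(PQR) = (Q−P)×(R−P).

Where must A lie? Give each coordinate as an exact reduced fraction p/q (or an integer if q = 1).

1. A_x = -13468/1745  [E, C, A are collinear ∩ BA ⟂ EC]
2. A_y = -14056/1745  [E, C, A are collinear ∩ BA ⟂ EC]
   → A = (-13468/1745, -14056/1745)

A = (-13468/1745, -14056/1745)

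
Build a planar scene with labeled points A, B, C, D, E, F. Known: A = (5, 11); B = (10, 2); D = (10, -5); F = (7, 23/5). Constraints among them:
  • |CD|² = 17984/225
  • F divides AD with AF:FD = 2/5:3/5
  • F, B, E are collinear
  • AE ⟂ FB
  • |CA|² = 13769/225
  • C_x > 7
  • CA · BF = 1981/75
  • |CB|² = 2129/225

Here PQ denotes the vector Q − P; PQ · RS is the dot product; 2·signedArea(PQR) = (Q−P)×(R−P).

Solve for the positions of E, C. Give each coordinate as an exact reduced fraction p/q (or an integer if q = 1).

1. E_x = 530/197  [F, B, E are collinear ∩ AE ⟂ FB]
2. E_y = 1642/197  [F, B, E are collinear ∩ AE ⟂ FB]
   → E = (530/197, 1642/197)
3. C_x = 22/3  [line 3·x + -13/5·y + -961/75 = 0 ∩ |CD|² = 17984/225]
4. C_y = 53/15  [line 3·x + -13/5·y + -961/75 = 0 ∩ |CD|² = 17984/225]
   → C = (22/3, 53/15)

C = (22/3, 53/15)
E = (530/197, 1642/197)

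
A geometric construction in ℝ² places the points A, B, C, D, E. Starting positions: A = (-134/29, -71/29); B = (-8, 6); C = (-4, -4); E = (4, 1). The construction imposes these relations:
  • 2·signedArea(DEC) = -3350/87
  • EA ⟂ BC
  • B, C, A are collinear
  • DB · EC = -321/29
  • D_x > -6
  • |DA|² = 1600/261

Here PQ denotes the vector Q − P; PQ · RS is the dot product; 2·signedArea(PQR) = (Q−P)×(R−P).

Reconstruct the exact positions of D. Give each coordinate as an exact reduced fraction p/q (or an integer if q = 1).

1. D_x = -482/87  [DB · EC = -321/29 ∩ 2·signedArea(DEC) = -3350/87]
2. D_y = -13/87  [DB · EC = -321/29 ∩ 2·signedArea(DEC) = -3350/87]
   → D = (-482/87, -13/87)

D = (-482/87, -13/87)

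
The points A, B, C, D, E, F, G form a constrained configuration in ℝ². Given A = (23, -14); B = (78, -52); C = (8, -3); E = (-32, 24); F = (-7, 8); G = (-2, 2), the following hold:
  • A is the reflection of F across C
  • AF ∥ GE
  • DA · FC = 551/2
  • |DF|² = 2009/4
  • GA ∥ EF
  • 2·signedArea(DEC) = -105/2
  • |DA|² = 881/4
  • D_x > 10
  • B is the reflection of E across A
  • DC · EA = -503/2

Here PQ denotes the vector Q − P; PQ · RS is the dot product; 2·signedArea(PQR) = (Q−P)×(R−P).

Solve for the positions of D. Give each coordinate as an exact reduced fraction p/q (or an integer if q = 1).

D = (21/2, -6)

1. D_x = 21/2  [DA · FC = 551/2 ∩ 2·signedArea(DEC) = -105/2]
2. D_y = -6  [DA · FC = 551/2 ∩ 2·signedArea(DEC) = -105/2]
   → D = (21/2, -6)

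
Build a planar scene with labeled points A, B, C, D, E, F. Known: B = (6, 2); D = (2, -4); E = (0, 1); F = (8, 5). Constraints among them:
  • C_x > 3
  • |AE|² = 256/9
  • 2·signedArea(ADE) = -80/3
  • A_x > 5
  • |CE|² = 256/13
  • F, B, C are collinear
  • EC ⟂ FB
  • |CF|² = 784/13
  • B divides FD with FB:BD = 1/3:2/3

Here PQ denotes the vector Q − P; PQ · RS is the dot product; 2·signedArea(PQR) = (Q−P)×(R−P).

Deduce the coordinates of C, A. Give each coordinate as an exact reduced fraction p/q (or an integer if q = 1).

A = (16/3, 1)
C = (48/13, -19/13)

1. C_x = 48/13  [F, B, C are collinear ∩ EC ⟂ FB]
2. C_y = -19/13  [F, B, C are collinear ∩ EC ⟂ FB]
   → C = (48/13, -19/13)
3. A_x = 16/3  [line -5·x + -2·y + 86/3 = 0 ∩ |AE|² = 256/9]
4. A_y = 1  [line -5·x + -2·y + 86/3 = 0 ∩ |AE|² = 256/9]
   → A = (16/3, 1)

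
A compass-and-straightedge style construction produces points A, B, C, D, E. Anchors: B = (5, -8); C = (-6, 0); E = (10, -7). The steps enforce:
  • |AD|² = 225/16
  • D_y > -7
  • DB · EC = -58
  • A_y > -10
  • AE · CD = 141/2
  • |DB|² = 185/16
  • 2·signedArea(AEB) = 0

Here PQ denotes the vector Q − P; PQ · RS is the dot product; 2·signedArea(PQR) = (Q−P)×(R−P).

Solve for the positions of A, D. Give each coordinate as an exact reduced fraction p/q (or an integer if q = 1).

A = (0, -9)
D = (9/4, -6)

1. D_x = 9/4  [line 16·x + -7·y + -78 = 0 ∩ |DB|² = 185/16]
2. D_y = -6  [line 16·x + -7·y + -78 = 0 ∩ |DB|² = 185/16]
   → D = (9/4, -6)
3. A_x = 0  [2·signedArea(AEB) = 0 ∩ AE · CD = 141/2]
4. A_y = -9  [2·signedArea(AEB) = 0 ∩ AE · CD = 141/2]
   → A = (0, -9)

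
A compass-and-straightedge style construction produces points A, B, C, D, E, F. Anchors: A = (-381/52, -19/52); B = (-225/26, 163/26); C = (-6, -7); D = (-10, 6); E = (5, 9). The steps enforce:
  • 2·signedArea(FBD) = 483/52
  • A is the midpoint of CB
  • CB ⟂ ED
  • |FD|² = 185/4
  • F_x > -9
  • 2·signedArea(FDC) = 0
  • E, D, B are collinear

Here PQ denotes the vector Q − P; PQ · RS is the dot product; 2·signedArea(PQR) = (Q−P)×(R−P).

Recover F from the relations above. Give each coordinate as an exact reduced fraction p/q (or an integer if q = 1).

F = (-8, -1/2)

1. F_x = -8  [2·signedArea(FDC) = 0 ∩ 2·signedArea(FBD) = 483/52]
2. F_y = -1/2  [2·signedArea(FDC) = 0 ∩ 2·signedArea(FBD) = 483/52]
   → F = (-8, -1/2)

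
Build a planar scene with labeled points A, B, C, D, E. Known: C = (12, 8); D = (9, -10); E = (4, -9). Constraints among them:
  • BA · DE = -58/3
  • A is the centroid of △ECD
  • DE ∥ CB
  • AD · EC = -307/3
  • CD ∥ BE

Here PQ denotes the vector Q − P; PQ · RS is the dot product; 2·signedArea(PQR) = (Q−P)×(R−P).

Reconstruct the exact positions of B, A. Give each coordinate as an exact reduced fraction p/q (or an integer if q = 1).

A = (25/3, -11/3)
B = (7, 9)

1. B_x = 7  [CD ∥ BE ∩ DE ∥ CB]
2. B_y = 9  [CD ∥ BE ∩ DE ∥ CB]
   → B = (7, 9)
3. A_x = 25/3  [A is the centroid of △ECD]
4. A_y = -11/3  [A is the centroid of △ECD]
   → A = (25/3, -11/3)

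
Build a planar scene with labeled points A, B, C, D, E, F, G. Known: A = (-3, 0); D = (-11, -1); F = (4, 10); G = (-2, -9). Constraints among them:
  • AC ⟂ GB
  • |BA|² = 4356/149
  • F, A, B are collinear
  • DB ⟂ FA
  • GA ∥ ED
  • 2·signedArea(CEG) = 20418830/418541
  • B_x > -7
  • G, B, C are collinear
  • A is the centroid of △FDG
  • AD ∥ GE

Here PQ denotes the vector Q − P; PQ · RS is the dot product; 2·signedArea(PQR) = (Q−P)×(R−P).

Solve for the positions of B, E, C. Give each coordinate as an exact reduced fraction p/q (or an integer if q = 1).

B = (-909/149, -660/149)
C = (-2896152/418541, -1471899/418541)
E = (-10, -10)

1. B_x = -909/149  [F, A, B are collinear ∩ DB ⟂ FA]
2. B_y = -660/149  [F, A, B are collinear ∩ DB ⟂ FA]
   → B = (-909/149, -660/149)
3. E_x = -10  [GA ∥ ED ∩ AD ∥ GE]
4. E_y = -10  [GA ∥ ED ∩ AD ∥ GE]
   → E = (-10, -10)
5. C_x = -2896152/418541  [G, B, C are collinear ∩ AC ⟂ GB]
6. C_y = -1471899/418541  [G, B, C are collinear ∩ AC ⟂ GB]
   → C = (-2896152/418541, -1471899/418541)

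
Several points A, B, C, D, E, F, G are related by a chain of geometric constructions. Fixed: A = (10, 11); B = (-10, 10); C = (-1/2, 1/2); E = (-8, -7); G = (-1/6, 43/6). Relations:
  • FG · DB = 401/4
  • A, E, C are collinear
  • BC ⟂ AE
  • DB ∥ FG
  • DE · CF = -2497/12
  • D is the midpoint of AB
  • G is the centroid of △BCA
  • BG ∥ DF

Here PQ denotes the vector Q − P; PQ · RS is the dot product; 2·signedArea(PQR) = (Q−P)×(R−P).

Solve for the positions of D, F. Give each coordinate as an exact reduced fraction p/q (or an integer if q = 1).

D = (0, 21/2)
F = (59/6, 23/3)

1. D_x = 0  [D is the midpoint of AB]
2. D_y = 21/2  [D is the midpoint of AB]
   → D = (0, 21/2)
3. F_x = 59/6  [DB ∥ FG ∩ BG ∥ DF]
4. F_y = 23/3  [DB ∥ FG ∩ BG ∥ DF]
   → F = (59/6, 23/3)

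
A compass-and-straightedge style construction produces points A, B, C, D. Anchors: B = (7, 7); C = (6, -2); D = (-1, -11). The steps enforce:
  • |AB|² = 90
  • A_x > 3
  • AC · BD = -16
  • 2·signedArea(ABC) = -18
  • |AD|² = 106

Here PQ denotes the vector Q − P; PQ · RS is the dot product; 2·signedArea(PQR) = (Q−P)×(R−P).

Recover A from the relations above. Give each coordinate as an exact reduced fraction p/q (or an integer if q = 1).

1. A_x = 4  [2·signedArea(ABC) = -18 ∩ AC · BD = -16]
2. A_y = -2  [2·signedArea(ABC) = -18 ∩ AC · BD = -16]
   → A = (4, -2)

A = (4, -2)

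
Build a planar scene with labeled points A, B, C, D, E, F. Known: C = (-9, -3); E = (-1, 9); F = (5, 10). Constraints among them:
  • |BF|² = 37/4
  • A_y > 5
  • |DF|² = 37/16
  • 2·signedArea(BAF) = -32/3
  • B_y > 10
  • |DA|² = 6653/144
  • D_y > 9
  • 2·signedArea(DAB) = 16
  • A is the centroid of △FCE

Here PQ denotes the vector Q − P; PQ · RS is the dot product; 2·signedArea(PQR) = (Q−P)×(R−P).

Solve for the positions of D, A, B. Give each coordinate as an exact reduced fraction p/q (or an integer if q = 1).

1. A_x = -5/3  [A is the centroid of △FCE]
2. A_y = 16/3  [A is the centroid of △FCE]
   → A = (-5/3, 16/3)
3. B_x = 8  [line -14/3·x + 20/3·y + -98/3 = 0 ∩ |BF|² = 37/4]
4. B_y = 21/2  [line -14/3·x + 20/3·y + -98/3 = 0 ∩ |BF|² = 37/4]
   → B = (8, 21/2)
5. D_x = 7/2  [line -31/6·x + 29/3·y + -457/6 = 0 ∩ |DA|² = 6653/144]
6. D_y = 39/4  [line -31/6·x + 29/3·y + -457/6 = 0 ∩ |DA|² = 6653/144]
   → D = (7/2, 39/4)

A = (-5/3, 16/3)
B = (8, 21/2)
D = (7/2, 39/4)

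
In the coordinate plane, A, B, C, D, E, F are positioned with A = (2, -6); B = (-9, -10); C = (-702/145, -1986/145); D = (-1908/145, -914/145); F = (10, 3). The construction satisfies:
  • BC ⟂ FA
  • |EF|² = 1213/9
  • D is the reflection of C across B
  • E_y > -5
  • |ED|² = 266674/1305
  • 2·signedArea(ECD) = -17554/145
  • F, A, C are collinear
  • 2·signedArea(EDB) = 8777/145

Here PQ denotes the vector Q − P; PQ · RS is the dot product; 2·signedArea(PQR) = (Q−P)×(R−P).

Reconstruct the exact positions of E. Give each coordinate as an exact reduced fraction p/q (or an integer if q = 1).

1. E_x = 1  [line -1072/145·x + -1206/145·y + -4154/145 = 0 ∩ |EF|² = 1213/9]
2. E_y = -13/3  [line -1072/145·x + -1206/145·y + -4154/145 = 0 ∩ |EF|² = 1213/9]
   → E = (1, -13/3)

E = (1, -13/3)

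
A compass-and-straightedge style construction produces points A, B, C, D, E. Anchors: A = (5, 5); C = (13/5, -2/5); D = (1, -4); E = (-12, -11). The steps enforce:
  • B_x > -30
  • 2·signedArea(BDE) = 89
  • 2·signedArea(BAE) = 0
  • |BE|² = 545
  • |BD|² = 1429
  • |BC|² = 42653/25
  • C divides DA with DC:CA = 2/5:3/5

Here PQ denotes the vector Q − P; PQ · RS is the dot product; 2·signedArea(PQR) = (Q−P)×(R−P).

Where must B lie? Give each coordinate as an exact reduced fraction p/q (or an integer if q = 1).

B = (-29, -27)

1. B_x = -29  [2·signedArea(BAE) = 0 ∩ 2·signedArea(BDE) = 89]
2. B_y = -27  [2·signedArea(BAE) = 0 ∩ 2·signedArea(BDE) = 89]
   → B = (-29, -27)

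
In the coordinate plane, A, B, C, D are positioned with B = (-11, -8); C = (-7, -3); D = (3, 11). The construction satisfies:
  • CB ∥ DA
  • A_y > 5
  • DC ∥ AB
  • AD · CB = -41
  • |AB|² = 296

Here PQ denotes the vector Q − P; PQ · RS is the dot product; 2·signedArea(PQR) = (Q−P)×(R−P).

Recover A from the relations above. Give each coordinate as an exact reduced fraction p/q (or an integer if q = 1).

A = (-1, 6)

1. A_x = -1  [DC ∥ AB ∩ CB ∥ DA]
2. A_y = 6  [DC ∥ AB ∩ CB ∥ DA]
   → A = (-1, 6)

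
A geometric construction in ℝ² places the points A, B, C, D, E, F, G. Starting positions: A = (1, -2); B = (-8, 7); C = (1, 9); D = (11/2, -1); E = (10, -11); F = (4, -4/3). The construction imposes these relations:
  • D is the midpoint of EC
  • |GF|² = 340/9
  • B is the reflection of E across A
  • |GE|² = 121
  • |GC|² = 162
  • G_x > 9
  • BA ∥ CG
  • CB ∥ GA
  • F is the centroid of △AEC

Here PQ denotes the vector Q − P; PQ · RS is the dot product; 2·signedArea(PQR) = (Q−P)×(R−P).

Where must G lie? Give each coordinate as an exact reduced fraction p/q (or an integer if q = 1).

G = (10, 0)

1. G_x = 10  [CB ∥ GA ∩ BA ∥ CG]
2. G_y = 0  [CB ∥ GA ∩ BA ∥ CG]
   → G = (10, 0)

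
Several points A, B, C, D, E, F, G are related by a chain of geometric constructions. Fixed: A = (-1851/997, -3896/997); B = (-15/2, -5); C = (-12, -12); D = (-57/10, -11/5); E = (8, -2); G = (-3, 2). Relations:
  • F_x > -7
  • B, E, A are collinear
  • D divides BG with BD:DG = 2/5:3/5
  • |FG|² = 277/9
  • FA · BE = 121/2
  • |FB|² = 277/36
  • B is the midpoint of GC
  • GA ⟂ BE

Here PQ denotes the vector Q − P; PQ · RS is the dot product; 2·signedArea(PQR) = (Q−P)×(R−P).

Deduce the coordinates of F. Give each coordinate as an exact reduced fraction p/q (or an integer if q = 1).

1. F_x = -6  [line -31/2·x + -3·y + -101 = 0 ∩ |FG|² = 277/9]
2. F_y = -8/3  [line -31/2·x + -3·y + -101 = 0 ∩ |FG|² = 277/9]
   → F = (-6, -8/3)

F = (-6, -8/3)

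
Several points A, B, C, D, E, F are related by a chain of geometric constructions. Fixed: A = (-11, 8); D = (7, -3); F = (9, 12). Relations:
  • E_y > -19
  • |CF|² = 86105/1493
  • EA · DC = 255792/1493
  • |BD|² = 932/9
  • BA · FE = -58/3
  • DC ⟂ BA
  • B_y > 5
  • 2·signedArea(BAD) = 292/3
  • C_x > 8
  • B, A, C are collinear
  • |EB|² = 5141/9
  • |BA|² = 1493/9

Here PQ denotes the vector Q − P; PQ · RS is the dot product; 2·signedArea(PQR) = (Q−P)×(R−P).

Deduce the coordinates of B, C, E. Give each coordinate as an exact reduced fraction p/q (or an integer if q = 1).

1. B_x = 5/3  [line 11·x + 18·y + -361/3 = 0 ∩ |BD|² = 932/9]
2. B_y = 17/3  [line 11·x + 18·y + -361/3 = 0 ∩ |BD|² = 932/9]
   → B = (5/3, 17/3)
3. C_x = 12495/1493  [B, A, C are collinear ∩ DC ⟂ BA]
4. C_y = 6617/1493  [B, A, C are collinear ∩ DC ⟂ BA]
   → C = (12495/1493, 6617/1493)
5. E_x = 5  [BA · FE = -58/3 ∩ EA · DC = 255792/1493]
6. E_y = -18  [BA · FE = -58/3 ∩ EA · DC = 255792/1493]
   → E = (5, -18)

B = (5/3, 17/3)
C = (12495/1493, 6617/1493)
E = (5, -18)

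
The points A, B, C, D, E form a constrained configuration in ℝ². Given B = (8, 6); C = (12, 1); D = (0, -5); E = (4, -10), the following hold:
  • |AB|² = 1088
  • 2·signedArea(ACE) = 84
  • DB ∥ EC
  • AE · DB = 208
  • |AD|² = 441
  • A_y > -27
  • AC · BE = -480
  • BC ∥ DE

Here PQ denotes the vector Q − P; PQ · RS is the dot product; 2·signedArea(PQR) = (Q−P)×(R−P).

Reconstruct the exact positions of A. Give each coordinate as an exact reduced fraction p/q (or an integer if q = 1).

A = (0, -26)

1. A_x = 0  [AE · DB = 208 ∩ AC · BE = -480]
2. A_y = -26  [AE · DB = 208 ∩ AC · BE = -480]
   → A = (0, -26)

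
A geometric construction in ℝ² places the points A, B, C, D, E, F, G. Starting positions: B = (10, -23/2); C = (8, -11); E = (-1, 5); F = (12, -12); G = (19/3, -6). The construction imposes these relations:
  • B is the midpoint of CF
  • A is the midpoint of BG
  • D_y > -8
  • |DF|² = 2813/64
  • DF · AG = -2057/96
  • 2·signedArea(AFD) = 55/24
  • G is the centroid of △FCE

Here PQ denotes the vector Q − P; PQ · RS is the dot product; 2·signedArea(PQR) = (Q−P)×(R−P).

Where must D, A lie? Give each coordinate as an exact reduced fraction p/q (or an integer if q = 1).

1. A_x = 49/6  [A is the midpoint of BG]
2. A_y = -35/4  [A is the midpoint of BG]
   → A = (49/6, -35/4)
3. D_x = 29/4  [DF · AG = -2057/96 ∩ 2·signedArea(AFD) = 55/24]
4. D_y = -59/8  [DF · AG = -2057/96 ∩ 2·signedArea(AFD) = 55/24]
   → D = (29/4, -59/8)

A = (49/6, -35/4)
D = (29/4, -59/8)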